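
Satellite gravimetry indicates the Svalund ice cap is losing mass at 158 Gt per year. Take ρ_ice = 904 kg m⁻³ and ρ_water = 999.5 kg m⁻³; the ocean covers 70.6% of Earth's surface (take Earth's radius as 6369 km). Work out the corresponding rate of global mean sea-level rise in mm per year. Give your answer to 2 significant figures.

≈ 0.44 mm/yr

ρ_w = 999.5 kg m⁻³. Annual water volume added = 158 Gt / ρ_w = 1.580×10^14 kg / 999.5 kg m⁻³ = 1.581×10^11 m³.
Δh per year = 1.581×10^11 / 3.60×10^14 = 4.39×10^-4 m = 0.44 mm.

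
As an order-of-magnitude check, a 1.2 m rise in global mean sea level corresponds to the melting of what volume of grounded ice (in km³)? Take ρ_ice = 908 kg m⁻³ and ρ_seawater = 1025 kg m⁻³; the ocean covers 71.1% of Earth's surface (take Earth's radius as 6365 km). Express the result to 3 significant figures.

Required water volume = Δh × A = 1.2 m × 3.62×10^14 m² = 4.344×10^14 m³ = 4.344×10^5 km³.
Ice volume = water volume × ρ_w/ρ_ice = 4.344×10^5 × 1025/908 = 4.90×10^5 km³.

≈ 4.90×10^5 km³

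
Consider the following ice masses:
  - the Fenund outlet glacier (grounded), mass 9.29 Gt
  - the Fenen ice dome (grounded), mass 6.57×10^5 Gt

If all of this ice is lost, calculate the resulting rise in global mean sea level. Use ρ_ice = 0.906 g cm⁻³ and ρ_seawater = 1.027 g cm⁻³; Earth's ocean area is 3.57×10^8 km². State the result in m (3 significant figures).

≈ 1.79 m

Fenund: 9.29 Gt = 9.290×10^12 kg; dividing by ρ_w = 1.027 g cm⁻³ = 1027 kg m⁻³ gives 9.046×10^9 m³ of water.
Fenen: 6.57×10^5 Gt = 6.570×10^17 kg; dividing by ρ_w = 1027 kg m⁻³ gives 6.397×10^14 m³ of water.
Total added water ≈ 6.397×10^14 m³ over 3.57×10^14 m² → Δh = 1.79 m.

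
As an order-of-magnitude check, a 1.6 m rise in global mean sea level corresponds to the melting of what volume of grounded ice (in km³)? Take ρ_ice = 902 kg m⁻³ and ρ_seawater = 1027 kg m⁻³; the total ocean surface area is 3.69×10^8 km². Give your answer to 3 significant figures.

Required water volume = Δh × A = 1.6 m × 3.69×10^14 m² = 5.904×10^14 m³ = 5.904×10^5 km³.
Ice volume = water volume × ρ_w/ρ_ice = 5.904×10^5 × 1027/902 = 6.72×10^5 km³.

≈ 6.72×10^5 km³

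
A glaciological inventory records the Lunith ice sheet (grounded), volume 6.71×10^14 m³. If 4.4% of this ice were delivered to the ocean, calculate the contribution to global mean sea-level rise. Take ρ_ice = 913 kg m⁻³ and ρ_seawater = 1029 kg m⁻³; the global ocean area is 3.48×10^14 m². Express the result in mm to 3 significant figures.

≈ 75.3 mm

Lunith: 0.044 × 6.71×10^14 m³ × (913/1029) = 2.620×10^13 m³ of water.
Spread over 3.48×10^14 m² of ocean, Δh = 2.620×10^13 / 3.48×10^14 = 0.0753 m = 75.3 mm.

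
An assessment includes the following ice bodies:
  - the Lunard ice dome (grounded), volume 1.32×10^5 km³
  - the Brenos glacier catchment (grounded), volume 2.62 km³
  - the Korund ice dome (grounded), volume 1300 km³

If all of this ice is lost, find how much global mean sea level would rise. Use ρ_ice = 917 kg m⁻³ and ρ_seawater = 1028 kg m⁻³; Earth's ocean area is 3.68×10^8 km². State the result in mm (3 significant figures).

Lunard: 1.32×10^5 km³ × (917/1028) = 1.177×10^5 km³ of water.
Brenos: 2.62 km³ × (917/1028) = 2.337 km³ of water.
Korund: 1300 km³ × (917/1028) = 1160 km³ of water.
Total added water ≈ 1.189×10^14 m³ over 3.68×10^14 m² → Δh = 0.323 m = 323 mm.

≈ 323 mm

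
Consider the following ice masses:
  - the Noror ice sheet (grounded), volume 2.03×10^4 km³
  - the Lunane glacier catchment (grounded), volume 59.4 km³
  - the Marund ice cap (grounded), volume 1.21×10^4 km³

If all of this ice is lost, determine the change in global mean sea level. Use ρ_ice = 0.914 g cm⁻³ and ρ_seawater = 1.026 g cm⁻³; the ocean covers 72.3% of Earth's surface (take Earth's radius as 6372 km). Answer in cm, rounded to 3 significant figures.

≈ 7.84 cm

Noror: 2.03×10^4 km³ × (914/1026) = 1.808×10^4 km³ of water.
Lunane: 59.4 km³ × (914/1026) = 52.92 km³ of water.
Marund: 1.21×10^4 km³ × (914/1026) = 1.078×10^4 km³ of water.
Total added water ≈ 2.892×10^13 m³ over 3.69×10^14 m² → Δh = 0.0784 m = 7.84 cm.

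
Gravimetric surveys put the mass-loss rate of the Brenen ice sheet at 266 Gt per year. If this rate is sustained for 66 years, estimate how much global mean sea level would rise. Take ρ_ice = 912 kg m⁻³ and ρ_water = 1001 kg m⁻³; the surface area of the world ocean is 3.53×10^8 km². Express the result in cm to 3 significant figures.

≈ 4.97 cm

Total mass lost = 266 Gt/yr × 66 yr = 1.756×10^4 Gt = 1.756×10^16 kg.
ρ_w = 1001 kg m⁻³, so water volume = 1.756×10^16 / 1001 = 1.754×10^13 m³.
Δh = 1.754×10^13 / 3.53×10^14 = 0.0497 m = 4.97 cm.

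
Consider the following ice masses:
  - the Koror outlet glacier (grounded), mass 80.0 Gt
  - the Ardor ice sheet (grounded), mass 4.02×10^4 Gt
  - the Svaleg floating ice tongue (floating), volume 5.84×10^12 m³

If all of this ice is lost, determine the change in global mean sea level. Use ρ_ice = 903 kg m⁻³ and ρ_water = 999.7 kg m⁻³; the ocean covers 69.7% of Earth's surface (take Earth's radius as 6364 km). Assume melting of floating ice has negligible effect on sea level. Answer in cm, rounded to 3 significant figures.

≈ 11.4 cm

Koror: 80.0 Gt = 8.000×10^13 kg; dividing by ρ_w = 999.7 kg m⁻³ gives 8.002×10^10 m³ of water.
Ardor: 4.02×10^4 Gt = 4.020×10^16 kg; dividing by ρ_w = 999.7 kg m⁻³ gives 4.021×10^13 m³ of water.
The Svaleg floating ice tongue is floating and already displaces its own weight of water, so its melt adds essentially nothing to sea level.
Total added water ≈ 4.029×10^13 m³ over 3.55×10^14 m² → Δh = 0.114 m = 11.4 cm.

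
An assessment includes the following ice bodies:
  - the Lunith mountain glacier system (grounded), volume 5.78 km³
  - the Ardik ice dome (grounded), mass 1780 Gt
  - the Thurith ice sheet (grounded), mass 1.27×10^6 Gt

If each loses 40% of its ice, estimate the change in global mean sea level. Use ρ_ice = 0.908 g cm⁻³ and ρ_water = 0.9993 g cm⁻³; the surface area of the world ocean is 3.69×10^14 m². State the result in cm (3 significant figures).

≈ 138 cm

Lunith: 0.4 × 5.78 km³ × (908/999.3) = 2.101 km³ of water.
Ardik: 0.4 × 1780 Gt = 7.120×10^14 kg; dividing by ρ_w = 0.9993 g cm⁻³ = 999.3 kg m⁻³ gives 7.125×10^11 m³ of water.
Thurith: 0.4 × 1.27×10^6 Gt = 5.080×10^17 kg; dividing by ρ_w = 999.3 kg m⁻³ gives 5.084×10^14 m³ of water.
Total added water ≈ 5.091×10^14 m³ over 3.69×10^14 m² → Δh = 1.38 m = 138 cm.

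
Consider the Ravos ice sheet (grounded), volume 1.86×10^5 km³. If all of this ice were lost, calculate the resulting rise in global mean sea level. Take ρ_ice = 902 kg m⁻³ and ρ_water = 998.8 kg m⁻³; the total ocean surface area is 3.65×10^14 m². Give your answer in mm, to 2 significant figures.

≈ 460 mm

Ravos: 1.86×10^5 km³ × (902/998.8) = 1.680×10^5 km³ of water.
Spread over 3.65×10^14 m² of ocean, Δh = 1.680×10^14 / 3.65×10^14 = 0.460 m = 460 mm.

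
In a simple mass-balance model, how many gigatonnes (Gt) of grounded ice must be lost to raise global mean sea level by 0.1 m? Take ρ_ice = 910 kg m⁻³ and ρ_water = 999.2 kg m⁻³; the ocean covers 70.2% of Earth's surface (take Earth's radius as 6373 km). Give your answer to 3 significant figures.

≈ 3.58×10^4 Gt

Required water volume = Δh × A = 0.1 m × 3.58×10^14 m² = 3.583×10^13 m³.
ρ_w = 999.2 kg m⁻³, so the mass of water = 3.583×10^13 m³ × 999.2 kg m⁻³ = 3.580×10^16 kg = 3.58×10^4 Gt (and the same mass of ice, by conservation).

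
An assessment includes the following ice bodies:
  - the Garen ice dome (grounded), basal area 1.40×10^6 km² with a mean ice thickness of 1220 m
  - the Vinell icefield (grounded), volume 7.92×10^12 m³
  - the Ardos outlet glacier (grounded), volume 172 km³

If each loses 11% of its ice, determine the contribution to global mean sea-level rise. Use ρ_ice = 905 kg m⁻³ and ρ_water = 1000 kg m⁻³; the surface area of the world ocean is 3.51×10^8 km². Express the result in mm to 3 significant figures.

Garen: ice volume = 1.40×10^6 km² × 1220 m = 1.708×10^6 km³; 0.11 × 1.708×10^6 × (905/1000) = 1.700×10^5 km³ of water.
Vinell: 0.11 × 7.92×10^12 m³ × (905/1000) = 7.884×10^11 m³ of water.
Ardos: 0.11 × 172 km³ × (905/1000) = 17.12 km³ of water.
Total added water ≈ 1.708×10^14 m³ over 3.51×10^14 m² → Δh = 0.487 m = 487 mm.

≈ 487 mm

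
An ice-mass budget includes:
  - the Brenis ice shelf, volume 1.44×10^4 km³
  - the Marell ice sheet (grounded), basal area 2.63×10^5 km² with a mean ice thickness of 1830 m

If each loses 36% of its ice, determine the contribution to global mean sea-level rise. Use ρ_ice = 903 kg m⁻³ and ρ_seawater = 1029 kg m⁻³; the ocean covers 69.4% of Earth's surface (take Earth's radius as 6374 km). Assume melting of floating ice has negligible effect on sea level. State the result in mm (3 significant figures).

≈ 429 mm

The Brenis ice shelf is floating and already displaces its own weight of water, so its melt adds essentially nothing to sea level.
Marell: ice volume = 2.63×10^5 km² × 1830 m = 4.813×10^5 km³; 0.36 × 4.813×10^5 × (903/1029) = 1.520×10^5 km³ of water.
Total added water ≈ 1.520×10^14 m³ over 3.54×10^14 m² → Δh = 0.429 m = 429 mm.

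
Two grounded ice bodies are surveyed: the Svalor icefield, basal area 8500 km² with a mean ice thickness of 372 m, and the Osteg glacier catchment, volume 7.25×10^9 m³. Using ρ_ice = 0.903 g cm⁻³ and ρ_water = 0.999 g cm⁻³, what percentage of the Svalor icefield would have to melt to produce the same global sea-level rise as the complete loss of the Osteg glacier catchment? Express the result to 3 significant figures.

≈ 0.229 %

Equal sea-level rise means equal mass of meltwater, i.e. equal mass of ice lost.
Ice mass of Osteg: 6.547×10^12 kg; ice mass of Svalor: 2.855×10^15 kg.
Fraction required = 6.547×10^12 / 2.855×10^15 = 2.29×10^-3 → 0.229 %.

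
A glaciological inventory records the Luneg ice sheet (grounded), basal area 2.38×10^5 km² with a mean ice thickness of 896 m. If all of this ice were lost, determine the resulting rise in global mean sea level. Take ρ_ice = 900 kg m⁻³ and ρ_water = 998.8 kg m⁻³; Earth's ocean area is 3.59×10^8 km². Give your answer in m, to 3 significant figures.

≈ 0.535 m

Luneg: ice volume = 2.38×10^5 km² × 896 m = 2.132×10^5 km³; 2.132×10^5 × (900/998.8) = 1.922×10^5 km³ of water.
Spread over 3.59×10^14 m² of ocean, Δh = 1.922×10^14 / 3.59×10^14 = 0.535 m.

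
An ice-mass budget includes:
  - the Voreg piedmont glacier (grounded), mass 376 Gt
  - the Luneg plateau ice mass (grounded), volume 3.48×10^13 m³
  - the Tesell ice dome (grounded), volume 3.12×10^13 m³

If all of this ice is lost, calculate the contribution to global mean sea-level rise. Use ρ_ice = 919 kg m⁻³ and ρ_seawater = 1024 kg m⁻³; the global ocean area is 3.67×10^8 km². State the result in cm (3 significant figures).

Voreg: 376 Gt = 3.760×10^14 kg; dividing by ρ_w = 1024 kg m⁻³ gives 3.672×10^11 m³ of water.
Luneg: 3.48×10^13 m³ × (919/1024) = 3.123×10^13 m³ of water.
Tesell: 3.12×10^13 m³ × (919/1024) = 2.800×10^13 m³ of water.
Total added water ≈ 5.960×10^13 m³ over 3.67×10^14 m² → Δh = 0.162 m = 16.2 cm.

≈ 16.2 cm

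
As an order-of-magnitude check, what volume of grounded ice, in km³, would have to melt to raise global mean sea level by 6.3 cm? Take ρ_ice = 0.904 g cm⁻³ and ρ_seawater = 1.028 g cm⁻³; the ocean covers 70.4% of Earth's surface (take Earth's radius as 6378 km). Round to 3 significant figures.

Required water volume = Δh × A = 0.063 m × 3.60×10^14 m² = 2.267×10^13 m³ = 2.267×10^4 km³.
Ice volume = water volume × ρ_w/ρ_ice = 2.267×10^4 × 1028/904 = 2.58×10^4 km³.

≈ 2.58×10^4 km³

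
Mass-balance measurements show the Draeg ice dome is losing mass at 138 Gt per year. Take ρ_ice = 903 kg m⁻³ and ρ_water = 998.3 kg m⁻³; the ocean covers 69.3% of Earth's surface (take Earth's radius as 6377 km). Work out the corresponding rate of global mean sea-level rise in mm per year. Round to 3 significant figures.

ρ_w = 998.3 kg m⁻³. Annual water volume added = 138 Gt / ρ_w = 1.380×10^14 kg / 998.3 kg m⁻³ = 1.382×10^11 m³.
Δh per year = 1.382×10^11 / 3.54×10^14 = 3.90×10^-4 m = 0.390 mm.

≈ 0.390 mm/yr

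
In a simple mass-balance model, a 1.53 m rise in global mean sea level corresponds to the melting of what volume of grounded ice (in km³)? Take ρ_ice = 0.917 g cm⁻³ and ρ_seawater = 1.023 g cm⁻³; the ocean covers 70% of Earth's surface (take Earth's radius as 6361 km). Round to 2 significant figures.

≈ 6.1×10^5 km³

Required water volume = Δh × A = 1.53 m × 3.56×10^14 m² = 5.446×10^14 m³ = 5.446×10^5 km³.
Ice volume = water volume × ρ_w/ρ_ice = 5.446×10^5 × 1023/917 = 6.1×10^5 km³.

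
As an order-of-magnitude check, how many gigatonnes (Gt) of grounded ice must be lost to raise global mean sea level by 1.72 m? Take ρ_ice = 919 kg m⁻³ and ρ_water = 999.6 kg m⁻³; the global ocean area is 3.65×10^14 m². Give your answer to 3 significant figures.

≈ 6.28×10^5 Gt

Required water volume = Δh × A = 1.72 m × 3.65×10^14 m² = 6.278×10^14 m³.
ρ_w = 999.6 kg m⁻³, so the mass of water = 6.278×10^14 m³ × 999.6 kg m⁻³ = 6.275×10^17 kg = 6.28×10^5 Gt (and the same mass of ice, by conservation).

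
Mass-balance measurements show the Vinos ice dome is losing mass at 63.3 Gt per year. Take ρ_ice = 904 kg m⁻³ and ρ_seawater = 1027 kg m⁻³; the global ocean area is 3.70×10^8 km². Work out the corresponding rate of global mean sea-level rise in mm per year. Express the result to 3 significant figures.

ρ_w = 1027 kg m⁻³. Annual water volume added = 63.3 Gt / ρ_w = 6.330×10^13 kg / 1027 kg m⁻³ = 6.164×10^10 m³.
Δh per year = 6.164×10^10 / 3.70×10^14 = 1.67×10^-4 m = 0.167 mm.

≈ 0.167 mm/yr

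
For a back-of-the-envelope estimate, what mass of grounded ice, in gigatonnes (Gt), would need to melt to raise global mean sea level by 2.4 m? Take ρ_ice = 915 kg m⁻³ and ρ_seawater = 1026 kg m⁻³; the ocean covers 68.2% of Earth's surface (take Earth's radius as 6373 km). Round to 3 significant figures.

≈ 8.57×10^5 Gt

Required water volume = Δh × A = 2.4 m × 3.48×10^14 m² = 8.354×10^14 m³.
ρ_w = 1026 kg m⁻³, so the mass of water = 8.354×10^14 m³ × 1026 kg m⁻³ = 8.571×10^17 kg = 8.57×10^5 Gt (and the same mass of ice, by conservation).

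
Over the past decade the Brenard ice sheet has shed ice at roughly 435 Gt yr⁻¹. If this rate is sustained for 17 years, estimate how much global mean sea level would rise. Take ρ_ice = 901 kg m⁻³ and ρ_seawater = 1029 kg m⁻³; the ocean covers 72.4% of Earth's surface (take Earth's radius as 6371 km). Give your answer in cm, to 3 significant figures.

≈ 1.95 cm

Total mass lost = 435 Gt/yr × 17 yr = 7395 Gt = 7.395×10^15 kg.
ρ_w = 1029 kg m⁻³, so water volume = 7.395×10^15 / 1029 = 7.187×10^12 m³.
Δh = 7.187×10^12 / 3.69×10^14 = 0.0195 m = 1.95 cm.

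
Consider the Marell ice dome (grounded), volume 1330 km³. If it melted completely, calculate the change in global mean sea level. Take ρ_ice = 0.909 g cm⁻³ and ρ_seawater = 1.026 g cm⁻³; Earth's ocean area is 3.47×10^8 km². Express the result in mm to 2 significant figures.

≈ 3.4 mm

Marell: 1330 km³ × (909/1026) = 1178 km³ of water.
Spread over 3.47×10^14 m² of ocean, Δh = 1.178×10^12 / 3.47×10^14 = 3.40×10^-3 m = 3.4 mm.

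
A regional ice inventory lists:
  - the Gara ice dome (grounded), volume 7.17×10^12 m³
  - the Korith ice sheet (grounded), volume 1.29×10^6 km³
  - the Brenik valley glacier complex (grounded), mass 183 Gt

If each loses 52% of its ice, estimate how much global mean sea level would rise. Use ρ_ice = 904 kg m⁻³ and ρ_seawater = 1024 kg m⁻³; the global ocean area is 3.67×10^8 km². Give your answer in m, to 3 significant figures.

≈ 1.62 m

Gara: 0.52 × 7.17×10^12 m³ × (904/1024) = 3.291×10^12 m³ of water.
Korith: 0.52 × 1.29×10^6 km³ × (904/1024) = 5.922×10^5 km³ of water.
Brenik: 0.52 × 183 Gt = 9.516×10^13 kg; dividing by ρ_w = 1024 kg m⁻³ gives 9.293×10^10 m³ of water.
Total added water ≈ 5.956×10^14 m³ over 3.67×10^14 m² → Δh = 1.62 m.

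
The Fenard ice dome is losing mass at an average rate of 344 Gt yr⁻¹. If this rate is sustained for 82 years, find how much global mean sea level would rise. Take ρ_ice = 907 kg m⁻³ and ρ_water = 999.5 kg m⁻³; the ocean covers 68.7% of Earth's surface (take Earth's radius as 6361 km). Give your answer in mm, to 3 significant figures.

≈ 80.8 mm

Total mass lost = 344 Gt/yr × 82 yr = 2.821×10^4 Gt = 2.821×10^16 kg.
ρ_w = 999.5 kg m⁻³, so water volume = 2.821×10^16 / 999.5 = 2.822×10^13 m³.
Δh = 2.822×10^13 / 3.49×10^14 = 0.0808 m = 80.8 mm.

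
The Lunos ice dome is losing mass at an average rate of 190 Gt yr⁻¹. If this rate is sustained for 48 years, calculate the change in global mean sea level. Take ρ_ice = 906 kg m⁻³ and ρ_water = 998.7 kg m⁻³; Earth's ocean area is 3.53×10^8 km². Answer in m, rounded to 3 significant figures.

Total mass lost = 190 Gt/yr × 48 yr = 9120 Gt = 9.120×10^15 kg.
ρ_w = 998.7 kg m⁻³, so water volume = 9.120×10^15 / 998.7 = 9.132×10^12 m³.
Δh = 9.132×10^12 / 3.53×10^14 = 0.0259 m.

≈ 0.0259 m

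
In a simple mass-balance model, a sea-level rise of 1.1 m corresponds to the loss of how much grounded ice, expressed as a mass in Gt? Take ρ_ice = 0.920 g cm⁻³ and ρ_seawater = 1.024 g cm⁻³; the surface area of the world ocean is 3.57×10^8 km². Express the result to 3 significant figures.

≈ 4.02×10^5 Gt

Required water volume = Δh × A = 1.1 m × 3.57×10^14 m² = 3.927×10^14 m³.
ρ_w = 1.024 g cm⁻³ = 1024 kg m⁻³, so the mass of water = 3.927×10^14 m³ × 1024 kg m⁻³ = 4.021×10^17 kg = 4.02×10^5 Gt (and the same mass of ice, by conservation).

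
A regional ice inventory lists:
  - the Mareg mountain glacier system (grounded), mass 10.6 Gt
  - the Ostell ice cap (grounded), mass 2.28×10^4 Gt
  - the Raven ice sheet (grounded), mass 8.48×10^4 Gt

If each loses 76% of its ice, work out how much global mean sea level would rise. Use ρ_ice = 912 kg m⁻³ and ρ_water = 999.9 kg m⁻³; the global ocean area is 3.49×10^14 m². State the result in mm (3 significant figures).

Mareg: 0.76 × 10.6 Gt = 8.056×10^12 kg; dividing by ρ_w = 999.9 kg m⁻³ gives 8.057×10^9 m³ of water.
Ostell: 0.76 × 2.28×10^4 Gt = 1.733×10^16 kg; dividing by ρ_w = 999.9 kg m⁻³ gives 1.733×10^13 m³ of water.
Raven: 0.76 × 8.48×10^4 Gt = 6.445×10^16 kg; dividing by ρ_w = 999.9 kg m⁻³ gives 6.445×10^13 m³ of water.
Total added water ≈ 8.179×10^13 m³ over 3.49×10^14 m² → Δh = 0.234 m = 234 mm.

≈ 234 mm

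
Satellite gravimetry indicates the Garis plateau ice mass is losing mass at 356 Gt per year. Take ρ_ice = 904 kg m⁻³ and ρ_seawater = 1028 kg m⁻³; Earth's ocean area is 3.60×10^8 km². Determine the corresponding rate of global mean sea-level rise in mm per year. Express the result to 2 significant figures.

≈ 0.96 mm/yr

ρ_w = 1028 kg m⁻³. Annual water volume added = 356 Gt / ρ_w = 3.560×10^14 kg / 1028 kg m⁻³ = 3.463×10^11 m³.
Δh per year = 3.463×10^11 / 3.60×10^14 = 9.62×10^-4 m = 0.96 mm.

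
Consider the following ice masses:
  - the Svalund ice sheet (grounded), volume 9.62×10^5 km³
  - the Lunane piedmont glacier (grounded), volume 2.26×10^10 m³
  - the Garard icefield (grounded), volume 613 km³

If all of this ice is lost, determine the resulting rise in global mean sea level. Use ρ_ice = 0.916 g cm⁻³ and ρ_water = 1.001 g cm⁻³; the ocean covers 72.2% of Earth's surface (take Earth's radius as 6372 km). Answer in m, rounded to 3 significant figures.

Svalund: 9.62×10^5 km³ × (916/1001) = 8.803×10^5 km³ of water.
Lunane: 2.26×10^10 m³ × (916/1001) = 2.068×10^10 m³ of water.
Garard: 613 km³ × (916/1001) = 560.9 km³ of water.
Total added water ≈ 8.809×10^14 m³ over 3.68×10^14 m² → Δh = 2.39 m.

≈ 2.39 m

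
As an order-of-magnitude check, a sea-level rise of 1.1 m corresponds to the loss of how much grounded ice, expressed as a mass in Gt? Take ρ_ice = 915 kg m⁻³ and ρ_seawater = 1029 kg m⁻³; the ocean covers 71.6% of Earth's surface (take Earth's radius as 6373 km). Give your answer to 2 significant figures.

≈ 4.1×10^5 Gt

Required water volume = Δh × A = 1.1 m × 3.65×10^14 m² = 4.020×10^14 m³.
ρ_w = 1029 kg m⁻³, so the mass of water = 4.020×10^14 m³ × 1029 kg m⁻³ = 4.136×10^17 kg = 4.1×10^5 Gt (and the same mass of ice, by conservation).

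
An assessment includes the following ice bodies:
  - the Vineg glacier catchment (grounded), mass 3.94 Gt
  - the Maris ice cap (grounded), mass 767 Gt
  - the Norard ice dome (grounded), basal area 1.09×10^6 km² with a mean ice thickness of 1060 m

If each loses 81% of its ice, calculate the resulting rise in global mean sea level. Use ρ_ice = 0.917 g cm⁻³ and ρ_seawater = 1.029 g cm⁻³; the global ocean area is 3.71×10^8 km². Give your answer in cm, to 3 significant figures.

≈ 225 cm

Vineg: 0.81 × 3.94 Gt = 3.191×10^12 kg; dividing by ρ_w = 1.029 g cm⁻³ = 1029 kg m⁻³ gives 3.101×10^9 m³ of water.
Maris: 0.81 × 767 Gt = 6.213×10^14 kg; dividing by ρ_w = 1029 kg m⁻³ gives 6.038×10^11 m³ of water.
Norard: ice volume = 1.09×10^6 km² × 1060 m = 1.155×10^6 km³; 0.81 × 1.155×10^6 × (917/1029) = 8.340×10^5 km³ of water.
Total added water ≈ 8.346×10^14 m³ over 3.71×10^14 m² → Δh = 2.25 m = 225 cm.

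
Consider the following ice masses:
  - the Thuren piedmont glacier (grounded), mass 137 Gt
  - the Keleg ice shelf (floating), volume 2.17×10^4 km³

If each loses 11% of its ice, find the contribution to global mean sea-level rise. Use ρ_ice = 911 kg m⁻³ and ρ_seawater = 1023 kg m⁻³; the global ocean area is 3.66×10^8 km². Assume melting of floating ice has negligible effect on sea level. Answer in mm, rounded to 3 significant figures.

≈ 0.0402 mm

Thuren: 0.11 × 137 Gt = 1.507×10^13 kg; dividing by ρ_w = 1023 kg m⁻³ gives 1.473×10^10 m³ of water.
The Keleg ice shelf is floating and already displaces its own weight of water, so its melt adds essentially nothing to sea level.
Total added water ≈ 1.473×10^10 m³ over 3.66×10^14 m² → Δh = 4.02×10^-5 m = 0.0402 mm.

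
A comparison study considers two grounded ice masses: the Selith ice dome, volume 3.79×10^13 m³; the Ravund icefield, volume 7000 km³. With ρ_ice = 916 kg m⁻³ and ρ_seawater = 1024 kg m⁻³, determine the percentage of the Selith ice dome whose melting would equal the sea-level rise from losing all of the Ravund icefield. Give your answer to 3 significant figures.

≈ 18.5 %

Equal sea-level rise means equal mass of meltwater, i.e. equal mass of ice lost.
Ice mass of Ravund: 6.412×10^15 kg; ice mass of Selith: 3.472×10^16 kg.
Fraction required = 6.412×10^15 / 3.472×10^16 = 0.185 → 18.5 %.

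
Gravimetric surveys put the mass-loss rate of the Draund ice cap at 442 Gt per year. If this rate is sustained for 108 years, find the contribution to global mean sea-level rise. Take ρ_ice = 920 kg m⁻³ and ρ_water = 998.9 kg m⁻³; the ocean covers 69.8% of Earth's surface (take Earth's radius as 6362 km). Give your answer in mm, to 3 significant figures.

Total mass lost = 442 Gt/yr × 108 yr = 4.774×10^4 Gt = 4.774×10^16 kg.
ρ_w = 998.9 kg m⁻³, so water volume = 4.774×10^16 / 998.9 = 4.779×10^13 m³.
Δh = 4.779×10^13 / 3.55×10^14 = 0.135 m = 135 mm.

≈ 135 mm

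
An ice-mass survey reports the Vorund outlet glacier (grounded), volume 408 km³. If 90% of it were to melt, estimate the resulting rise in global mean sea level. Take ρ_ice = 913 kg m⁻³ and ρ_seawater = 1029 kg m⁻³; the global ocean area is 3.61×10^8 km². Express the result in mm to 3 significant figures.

Vorund: 0.9 × 408 km³ × (913/1029) = 325.8 km³ of water.
Spread over 3.61×10^14 m² of ocean, Δh = 3.258×10^11 / 3.61×10^14 = 9.03×10^-4 m = 0.903 mm.

≈ 0.903 mm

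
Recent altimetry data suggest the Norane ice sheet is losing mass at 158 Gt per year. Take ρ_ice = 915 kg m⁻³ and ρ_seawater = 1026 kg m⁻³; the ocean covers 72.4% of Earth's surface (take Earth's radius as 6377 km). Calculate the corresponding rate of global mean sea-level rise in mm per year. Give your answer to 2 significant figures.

ρ_w = 1026 kg m⁻³. Annual water volume added = 158 Gt / ρ_w = 1.580×10^14 kg / 1026 kg m⁻³ = 1.540×10^11 m³.
Δh per year = 1.540×10^11 / 3.70×10^14 = 4.16×10^-4 m = 0.42 mm.

≈ 0.42 mm/yr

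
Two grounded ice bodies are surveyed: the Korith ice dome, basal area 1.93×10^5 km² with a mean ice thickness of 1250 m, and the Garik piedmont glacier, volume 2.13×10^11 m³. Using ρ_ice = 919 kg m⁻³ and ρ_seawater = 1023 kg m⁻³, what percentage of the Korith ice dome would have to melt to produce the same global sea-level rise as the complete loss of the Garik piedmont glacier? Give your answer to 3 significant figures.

Equal sea-level rise means equal mass of meltwater, i.e. equal mass of ice lost.
Ice mass of Garik: 1.957×10^14 kg; ice mass of Korith: 2.217×10^17 kg.
Fraction required = 1.957×10^14 / 2.217×10^17 = 8.83×10^-4 → 0.0883 %.

≈ 0.0883 %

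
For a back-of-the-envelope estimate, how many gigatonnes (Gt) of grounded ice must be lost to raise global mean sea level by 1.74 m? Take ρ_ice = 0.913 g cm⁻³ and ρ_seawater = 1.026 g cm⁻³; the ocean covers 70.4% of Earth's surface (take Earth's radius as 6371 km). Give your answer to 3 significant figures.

≈ 6.41×10^5 Gt

Required water volume = Δh × A = 1.74 m × 3.59×10^14 m² = 6.248×10^14 m³.
ρ_w = 1.026 g cm⁻³ = 1026 kg m⁻³, so the mass of water = 6.248×10^14 m³ × 1026 kg m⁻³ = 6.411×10^17 kg = 6.41×10^5 Gt (and the same mass of ice, by conservation).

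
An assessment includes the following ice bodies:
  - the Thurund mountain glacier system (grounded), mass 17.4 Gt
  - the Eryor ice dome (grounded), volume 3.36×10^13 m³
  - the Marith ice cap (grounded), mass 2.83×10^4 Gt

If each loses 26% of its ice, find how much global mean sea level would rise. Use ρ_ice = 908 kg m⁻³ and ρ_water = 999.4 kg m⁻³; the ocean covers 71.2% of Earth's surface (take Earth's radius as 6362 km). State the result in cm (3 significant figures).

≈ 4.23 cm

Thurund: 0.26 × 17.4 Gt = 4.524×10^12 kg; dividing by ρ_w = 999.4 kg m⁻³ gives 4.527×10^9 m³ of water.
Eryor: 0.26 × 3.36×10^13 m³ × (908/999.4) = 7.937×10^12 m³ of water.
Marith: 0.26 × 2.83×10^4 Gt = 7.358×10^15 kg; dividing by ρ_w = 999.4 kg m⁻³ gives 7.362×10^12 m³ of water.
Total added water ≈ 1.530×10^13 m³ over 3.62×10^14 m² → Δh = 0.0423 m = 4.23 cm.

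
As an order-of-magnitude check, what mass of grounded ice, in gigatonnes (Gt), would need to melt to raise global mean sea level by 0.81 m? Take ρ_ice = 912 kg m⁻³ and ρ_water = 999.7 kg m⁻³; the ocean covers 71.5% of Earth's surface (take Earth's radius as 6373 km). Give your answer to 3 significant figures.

≈ 2.96×10^5 Gt

Required water volume = Δh × A = 0.81 m × 3.65×10^14 m² = 2.956×10^14 m³.
ρ_w = 999.7 kg m⁻³, so the mass of water = 2.956×10^14 m³ × 999.7 kg m⁻³ = 2.955×10^17 kg = 2.96×10^5 Gt (and the same mass of ice, by conservation).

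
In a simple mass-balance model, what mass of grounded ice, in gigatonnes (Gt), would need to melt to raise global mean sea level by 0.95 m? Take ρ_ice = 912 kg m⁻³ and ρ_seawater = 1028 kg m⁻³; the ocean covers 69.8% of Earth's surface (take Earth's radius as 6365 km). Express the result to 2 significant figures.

≈ 3.5×10^5 Gt

Required water volume = Δh × A = 0.95 m × 3.55×10^14 m² = 3.376×10^14 m³.
ρ_w = 1028 kg m⁻³, so the mass of water = 3.376×10^14 m³ × 1028 kg m⁻³ = 3.470×10^17 kg = 3.5×10^5 Gt (and the same mass of ice, by conservation).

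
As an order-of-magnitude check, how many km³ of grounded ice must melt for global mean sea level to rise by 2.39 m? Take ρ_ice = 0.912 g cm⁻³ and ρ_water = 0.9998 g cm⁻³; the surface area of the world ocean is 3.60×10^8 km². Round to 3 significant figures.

Required water volume = Δh × A = 2.39 m × 3.60×10^14 m² = 8.604×10^14 m³ = 8.604×10^5 km³.
Ice volume = water volume × ρ_w/ρ_ice = 8.604×10^5 × 999.8/912 = 9.43×10^5 km³.

≈ 9.43×10^5 km³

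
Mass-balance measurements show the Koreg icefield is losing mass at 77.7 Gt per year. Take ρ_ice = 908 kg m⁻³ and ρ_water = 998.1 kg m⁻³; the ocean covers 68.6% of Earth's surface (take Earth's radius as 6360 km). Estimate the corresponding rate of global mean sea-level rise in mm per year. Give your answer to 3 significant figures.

ρ_w = 998.1 kg m⁻³. Annual water volume added = 77.7 Gt / ρ_w = 7.770×10^13 kg / 998.1 kg m⁻³ = 7.785×10^10 m³.
Δh per year = 7.785×10^10 / 3.49×10^14 = 2.23×10^-4 m = 0.223 mm.

≈ 0.223 mm/yr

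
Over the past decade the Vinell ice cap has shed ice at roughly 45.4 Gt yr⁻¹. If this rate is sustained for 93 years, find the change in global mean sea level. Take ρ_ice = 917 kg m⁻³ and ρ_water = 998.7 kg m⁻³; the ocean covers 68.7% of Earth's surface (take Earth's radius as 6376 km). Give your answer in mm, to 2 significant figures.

Total mass lost = 45.4 Gt/yr × 93 yr = 4222 Gt = 4.222×10^15 kg.
ρ_w = 998.7 kg m⁻³, so water volume = 4.222×10^15 / 998.7 = 4.228×10^12 m³.
Δh = 4.228×10^12 / 3.51×10^14 = 0.0120 m = 12 mm.

≈ 12 mm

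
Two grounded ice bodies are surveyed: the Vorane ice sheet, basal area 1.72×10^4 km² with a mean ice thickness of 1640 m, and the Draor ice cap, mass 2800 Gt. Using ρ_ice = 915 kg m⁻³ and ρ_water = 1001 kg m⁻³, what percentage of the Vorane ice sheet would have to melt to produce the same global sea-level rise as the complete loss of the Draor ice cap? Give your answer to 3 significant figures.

Equal sea-level rise means equal mass of meltwater, i.e. equal mass of ice lost.
Ice mass of Draor: 2.800×10^15 kg; ice mass of Vorane: 2.581×10^16 kg.
Fraction required = 2.800×10^15 / 2.581×10^16 = 0.108 → 10.8 %.

≈ 10.8 %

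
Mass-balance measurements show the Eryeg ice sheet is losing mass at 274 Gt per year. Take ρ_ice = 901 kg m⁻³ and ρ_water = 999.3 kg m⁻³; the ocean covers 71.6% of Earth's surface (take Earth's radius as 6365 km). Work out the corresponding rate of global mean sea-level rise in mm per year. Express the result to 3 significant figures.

ρ_w = 999.3 kg m⁻³. Annual water volume added = 274 Gt / ρ_w = 2.740×10^14 kg / 999.3 kg m⁻³ = 2.742×10^11 m³.
Δh per year = 2.742×10^11 / 3.65×10^14 = 7.52×10^-4 m = 0.752 mm.

≈ 0.752 mm/yr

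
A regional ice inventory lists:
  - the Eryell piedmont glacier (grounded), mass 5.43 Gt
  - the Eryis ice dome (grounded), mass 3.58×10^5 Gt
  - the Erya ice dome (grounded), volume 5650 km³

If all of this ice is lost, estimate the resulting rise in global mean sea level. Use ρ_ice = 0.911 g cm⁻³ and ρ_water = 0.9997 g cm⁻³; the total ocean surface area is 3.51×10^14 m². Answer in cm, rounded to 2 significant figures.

≈ 100 cm

Eryell: 5.43 Gt = 5.430×10^12 kg; dividing by ρ_w = 0.9997 g cm⁻³ = 999.7 kg m⁻³ gives 5.432×10^9 m³ of water.
Eryis: 3.58×10^5 Gt = 3.580×10^17 kg; dividing by ρ_w = 999.7 kg m⁻³ gives 3.581×10^14 m³ of water.
Erya: 5650 km³ × (911/999.7) = 5149 km³ of water.
Total added water ≈ 3.633×10^14 m³ over 3.51×10^14 m² → Δh = 1.03 m = 100 cm.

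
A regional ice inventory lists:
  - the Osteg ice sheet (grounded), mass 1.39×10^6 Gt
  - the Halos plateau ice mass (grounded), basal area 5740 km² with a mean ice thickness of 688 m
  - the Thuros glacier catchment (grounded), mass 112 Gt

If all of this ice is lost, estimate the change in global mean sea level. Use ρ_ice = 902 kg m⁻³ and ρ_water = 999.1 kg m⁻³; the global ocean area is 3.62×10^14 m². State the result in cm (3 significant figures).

≈ 385 cm

Osteg: 1.39×10^6 Gt = 1.390×10^18 kg; dividing by ρ_w = 999.1 kg m⁻³ gives 1.391×10^15 m³ of water.
Halos: ice volume = 5740 km² × 688 m = 3949 km³; 3949 × (902/999.1) = 3565 km³ of water.
Thuros: 112 Gt = 1.120×10^14 kg; dividing by ρ_w = 999.1 kg m⁻³ gives 1.121×10^11 m³ of water.
Total added water ≈ 1.395×10^15 m³ over 3.62×10^14 m² → Δh = 3.85 m = 385 cm.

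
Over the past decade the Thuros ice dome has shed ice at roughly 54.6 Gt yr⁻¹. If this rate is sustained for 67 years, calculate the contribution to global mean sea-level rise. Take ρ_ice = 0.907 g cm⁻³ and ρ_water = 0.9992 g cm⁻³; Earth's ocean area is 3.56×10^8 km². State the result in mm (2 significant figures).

Total mass lost = 54.6 Gt/yr × 67 yr = 3658 Gt = 3.658×10^15 kg.
ρ_w = 0.9992 g cm⁻³ = 999.2 kg m⁻³, so water volume = 3.658×10^15 / 999.2 = 3.661×10^12 m³.
Δh = 3.661×10^12 / 3.56×10^14 = 0.0103 m = 10 mm.

≈ 10 mm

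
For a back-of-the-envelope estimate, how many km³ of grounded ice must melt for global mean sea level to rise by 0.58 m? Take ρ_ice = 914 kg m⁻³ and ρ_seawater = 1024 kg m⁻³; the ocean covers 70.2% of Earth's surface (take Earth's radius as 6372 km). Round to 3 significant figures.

≈ 2.33×10^5 km³

Required water volume = Δh × A = 0.58 m × 3.58×10^14 m² = 2.077×10^14 m³ = 2.077×10^5 km³.
Ice volume = water volume × ρ_w/ρ_ice = 2.077×10^5 × 1024/914 = 2.33×10^5 km³.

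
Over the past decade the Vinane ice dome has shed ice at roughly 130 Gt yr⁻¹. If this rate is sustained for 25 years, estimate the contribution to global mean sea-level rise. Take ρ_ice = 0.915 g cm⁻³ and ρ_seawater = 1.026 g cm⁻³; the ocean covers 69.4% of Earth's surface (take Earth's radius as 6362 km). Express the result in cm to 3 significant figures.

Total mass lost = 130 Gt/yr × 25 yr = 3250 Gt = 3.250×10^15 kg.
ρ_w = 1.026 g cm⁻³ = 1026 kg m⁻³, so water volume = 3.250×10^15 / 1026 = 3.168×10^12 m³.
Δh = 3.168×10^12 / 3.53×10^14 = 8.97×10^-3 m = 0.897 cm.

≈ 0.897 cm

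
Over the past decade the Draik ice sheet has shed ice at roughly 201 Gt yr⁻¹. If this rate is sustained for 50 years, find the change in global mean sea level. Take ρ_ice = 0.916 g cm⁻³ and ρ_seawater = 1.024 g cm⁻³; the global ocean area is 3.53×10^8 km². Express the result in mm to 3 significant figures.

Total mass lost = 201 Gt/yr × 50 yr = 1.005×10^4 Gt = 1.005×10^16 kg.
ρ_w = 1.024 g cm⁻³ = 1024 kg m⁻³, so water volume = 1.005×10^16 / 1024 = 9.814×10^12 m³.
Δh = 9.814×10^12 / 3.53×10^14 = 0.0278 m = 27.8 mm.

≈ 27.8 mm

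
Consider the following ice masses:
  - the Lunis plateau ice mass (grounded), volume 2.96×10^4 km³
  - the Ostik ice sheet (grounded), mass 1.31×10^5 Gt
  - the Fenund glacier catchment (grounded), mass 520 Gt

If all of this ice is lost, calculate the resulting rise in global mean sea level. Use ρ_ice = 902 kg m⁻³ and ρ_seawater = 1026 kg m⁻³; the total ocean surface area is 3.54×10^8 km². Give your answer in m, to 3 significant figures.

Lunis: 2.96×10^4 km³ × (902/1026) = 2.602×10^4 km³ of water.
Ostik: 1.31×10^5 Gt = 1.310×10^17 kg; dividing by ρ_w = 1026 kg m⁻³ gives 1.277×10^14 m³ of water.
Fenund: 520 Gt = 5.200×10^14 kg; dividing by ρ_w = 1026 kg m⁻³ gives 5.068×10^11 m³ of water.
Total added water ≈ 1.542×10^14 m³ over 3.54×10^14 m² → Δh = 0.436 m.

≈ 0.436 m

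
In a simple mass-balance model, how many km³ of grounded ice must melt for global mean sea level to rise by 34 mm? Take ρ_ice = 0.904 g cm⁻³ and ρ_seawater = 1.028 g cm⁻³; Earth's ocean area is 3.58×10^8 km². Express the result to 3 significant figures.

Required water volume = Δh × A = 0.034 m × 3.58×10^14 m² = 1.217×10^13 m³ = 1.217×10^4 km³.
Ice volume = water volume × ρ_w/ρ_ice = 1.217×10^4 × 1028/904 = 1.38×10^4 km³.

≈ 1.38×10^4 km³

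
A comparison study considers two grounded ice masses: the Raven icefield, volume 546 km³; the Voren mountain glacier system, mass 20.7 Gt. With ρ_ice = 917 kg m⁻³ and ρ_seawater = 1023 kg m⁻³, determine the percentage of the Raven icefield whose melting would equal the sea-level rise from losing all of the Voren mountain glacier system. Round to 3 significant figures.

≈ 4.13 %

Equal sea-level rise means equal mass of meltwater, i.e. equal mass of ice lost.
Ice mass of Voren: 2.070×10^13 kg; ice mass of Raven: 5.007×10^14 kg.
Fraction required = 2.070×10^13 / 5.007×10^14 = 0.0413 → 4.13 %.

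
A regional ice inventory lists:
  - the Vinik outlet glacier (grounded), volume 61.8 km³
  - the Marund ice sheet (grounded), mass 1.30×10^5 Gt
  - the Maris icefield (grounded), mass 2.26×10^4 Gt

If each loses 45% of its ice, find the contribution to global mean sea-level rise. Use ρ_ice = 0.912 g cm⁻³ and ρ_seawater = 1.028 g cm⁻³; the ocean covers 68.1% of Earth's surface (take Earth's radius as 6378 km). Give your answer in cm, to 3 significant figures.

≈ 19.2 cm

Vinik: 0.45 × 61.8 km³ × (912/1028) = 24.67 km³ of water.
Marund: 0.45 × 1.30×10^5 Gt = 5.850×10^16 kg; dividing by ρ_w = 1.028 g cm⁻³ = 1028 kg m⁻³ gives 5.691×10^13 m³ of water.
Maris: 0.45 × 2.26×10^4 Gt = 1.017×10^16 kg; dividing by ρ_w = 1028 kg m⁻³ gives 9.893×10^12 m³ of water.
Total added water ≈ 6.682×10^13 m³ over 3.48×10^14 m² → Δh = 0.192 m = 19.2 cm.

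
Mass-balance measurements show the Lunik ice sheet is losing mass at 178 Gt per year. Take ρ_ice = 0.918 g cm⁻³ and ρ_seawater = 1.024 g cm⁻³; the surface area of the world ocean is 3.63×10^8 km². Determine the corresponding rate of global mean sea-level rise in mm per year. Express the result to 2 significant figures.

ρ_w = 1.024 g cm⁻³ = 1024 kg m⁻³. Annual water volume added = 178 Gt / ρ_w = 1.780×10^14 kg / 1024 kg m⁻³ = 1.738×10^11 m³.
Δh per year = 1.738×10^11 / 3.63×10^14 = 4.79×10^-4 m = 0.48 mm.

≈ 0.48 mm/yr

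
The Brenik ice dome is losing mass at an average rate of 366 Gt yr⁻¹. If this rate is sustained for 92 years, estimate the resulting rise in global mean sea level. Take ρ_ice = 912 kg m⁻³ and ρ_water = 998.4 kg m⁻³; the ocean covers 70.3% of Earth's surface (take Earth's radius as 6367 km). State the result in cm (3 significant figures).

≈ 9.42 cm

Total mass lost = 366 Gt/yr × 92 yr = 3.367×10^4 Gt = 3.367×10^16 kg.
ρ_w = 998.4 kg m⁻³, so water volume = 3.367×10^16 / 998.4 = 3.373×10^13 m³.
Δh = 3.373×10^13 / 3.58×10^14 = 0.0942 m = 9.42 cm.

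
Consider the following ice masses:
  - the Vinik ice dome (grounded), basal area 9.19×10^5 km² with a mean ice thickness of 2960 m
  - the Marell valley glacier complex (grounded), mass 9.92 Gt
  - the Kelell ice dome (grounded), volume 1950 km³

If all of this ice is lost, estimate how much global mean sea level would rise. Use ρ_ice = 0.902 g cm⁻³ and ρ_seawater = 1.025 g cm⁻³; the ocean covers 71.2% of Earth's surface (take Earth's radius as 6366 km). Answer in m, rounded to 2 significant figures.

≈ 6.6 m

Vinik: ice volume = 9.19×10^5 km² × 2960 m = 2.720×10^6 km³; 2.720×10^6 × (902/1025) = 2.394×10^6 km³ of water.
Marell: 9.92 Gt = 9.920×10^12 kg; dividing by ρ_w = 1.025 g cm⁻³ = 1025 kg m⁻³ gives 9.678×10^9 m³ of water.
Kelell: 1950 km³ × (902/1025) = 1716 km³ of water.
Total added water ≈ 2.396×10^15 m³ over 3.63×10^14 m² → Δh = 6.61 m.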